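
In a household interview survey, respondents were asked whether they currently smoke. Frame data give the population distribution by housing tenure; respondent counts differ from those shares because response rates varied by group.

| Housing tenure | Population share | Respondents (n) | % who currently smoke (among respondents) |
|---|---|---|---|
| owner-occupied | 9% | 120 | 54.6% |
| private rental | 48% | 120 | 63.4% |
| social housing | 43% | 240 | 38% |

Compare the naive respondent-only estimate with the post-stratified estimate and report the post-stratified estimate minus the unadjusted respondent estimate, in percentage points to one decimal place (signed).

+3.2 percentage points

Unadjusted (pooled respondent) estimate weights by respondent counts:
  (120/480)×54.6 + (120/480)×63.4 + (240/480)×38 = 48.5%
Post-stratifying to population shares instead:
  0.09×54.6 + 0.48×63.4 + 0.43×38 = 51.686%
Difference = 51.686 − 48.5 = 3.186 pp.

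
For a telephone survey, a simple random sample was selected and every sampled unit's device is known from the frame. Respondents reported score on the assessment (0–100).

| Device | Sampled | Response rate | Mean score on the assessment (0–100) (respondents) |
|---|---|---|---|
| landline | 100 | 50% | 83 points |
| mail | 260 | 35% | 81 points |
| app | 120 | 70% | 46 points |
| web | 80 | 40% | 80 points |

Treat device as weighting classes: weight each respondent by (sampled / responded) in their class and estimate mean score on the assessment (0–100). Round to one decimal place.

73.7

Weighting each respondent by the inverse class response rate inflates each class back to its sampled size, so the class weight is n_sampled:
  landline: 100 × 83 = 8300
  mail: 260 × 81 = 21,060
  app: 120 × 46 = 5520
  web: 80 × 80 = 6400
Adjusted estimate = 41,280 / 560 = 73.7143 → 73.7.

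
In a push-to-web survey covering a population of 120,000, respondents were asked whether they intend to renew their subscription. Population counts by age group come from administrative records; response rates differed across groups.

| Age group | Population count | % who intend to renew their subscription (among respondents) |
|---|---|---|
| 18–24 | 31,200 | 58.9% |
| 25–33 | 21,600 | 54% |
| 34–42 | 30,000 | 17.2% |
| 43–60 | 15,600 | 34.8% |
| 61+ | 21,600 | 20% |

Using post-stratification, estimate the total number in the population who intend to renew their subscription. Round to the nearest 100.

Apply each group's respondent rate to its population count:
  18–24: 31,200 × 58.9% = 18376.8
  25–33: 21,600 × 54% = 11,664
  34–42: 30,000 × 17.2% = 5160
  43–60: 15,600 × 34.8% = 5428.8
  61+: 21,600 × 20% = 4320
Estimated total = 44949.6 → 44,900.

44,900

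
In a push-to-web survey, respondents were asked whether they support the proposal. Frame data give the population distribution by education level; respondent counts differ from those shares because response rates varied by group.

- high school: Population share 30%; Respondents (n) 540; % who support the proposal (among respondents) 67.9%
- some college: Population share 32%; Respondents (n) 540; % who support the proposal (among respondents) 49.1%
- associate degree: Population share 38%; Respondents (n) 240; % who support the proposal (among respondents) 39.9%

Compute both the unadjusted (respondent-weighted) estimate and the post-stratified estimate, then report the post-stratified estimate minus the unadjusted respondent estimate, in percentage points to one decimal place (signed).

Naive respondent-only estimate (weights = respondent counts):
  (540/1320)×67.9 + (540/1320)×49.1 + (240/1320)×39.9 = 55.1182%
Post-stratified estimate weights by population shares:
  0.3×67.9 + 0.32×49.1 + 0.38×39.9 = 51.244%
Difference = 51.244 − 55.1182 = -3.8742 pp.

-3.9 percentage points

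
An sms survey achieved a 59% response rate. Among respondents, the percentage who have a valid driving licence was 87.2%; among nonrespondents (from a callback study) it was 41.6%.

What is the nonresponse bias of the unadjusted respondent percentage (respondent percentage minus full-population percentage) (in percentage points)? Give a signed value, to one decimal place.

+18.7 percentage points

Nonresponse fraction = 1 − 0.59 = 0.41.
Bias = (nonresponse fraction) × (respondent percentage − nonrespondent percentage)
     = 0.41 × (87.2 − 41.6) = 0.41 × 45.6 = 18.696.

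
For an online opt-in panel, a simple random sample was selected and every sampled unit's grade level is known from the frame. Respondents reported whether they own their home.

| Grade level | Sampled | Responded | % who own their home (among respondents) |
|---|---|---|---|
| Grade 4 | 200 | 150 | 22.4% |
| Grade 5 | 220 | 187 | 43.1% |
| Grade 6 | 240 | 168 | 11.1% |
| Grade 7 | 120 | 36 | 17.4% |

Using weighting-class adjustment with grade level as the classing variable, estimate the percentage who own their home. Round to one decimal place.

Class response rates: Grade 4 150/200 = 75%, Grade 5 187/220 = 85%, Grade 6 168/240 = 70%, Grade 7 36/120 = 30%.
Each respondent's weight = sampled/responded in their class; summing within a class gives n_sampled, so:
  Grade 4: 200 × 22.4 = 4480
  Grade 5: 220 × 43.1 = 9482
  Grade 6: 240 × 11.1 = 2664
  Grade 7: 120 × 17.4 = 2088
Adjusted estimate = 18,714 / 780 = 23.9923 → 24.0%.

24.0%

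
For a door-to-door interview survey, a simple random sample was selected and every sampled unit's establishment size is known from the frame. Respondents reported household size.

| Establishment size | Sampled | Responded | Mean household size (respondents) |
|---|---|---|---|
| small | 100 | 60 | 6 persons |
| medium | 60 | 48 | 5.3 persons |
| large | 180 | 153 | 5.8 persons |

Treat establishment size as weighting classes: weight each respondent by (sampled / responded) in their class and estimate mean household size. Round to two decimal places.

Response rates by class: small 60/100 = 60%, medium 48/60 = 80%, large 153/180 = 85%.
With weight = n_sampled/n_responded per class, the weighted class total is n_sampled:
  small: 100 × 6 = 600
  medium: 60 × 5.3 = 318
  large: 180 × 5.8 = 1044
Adjusted estimate = 1962 / 340 = 5.77059 → 5.77.

5.77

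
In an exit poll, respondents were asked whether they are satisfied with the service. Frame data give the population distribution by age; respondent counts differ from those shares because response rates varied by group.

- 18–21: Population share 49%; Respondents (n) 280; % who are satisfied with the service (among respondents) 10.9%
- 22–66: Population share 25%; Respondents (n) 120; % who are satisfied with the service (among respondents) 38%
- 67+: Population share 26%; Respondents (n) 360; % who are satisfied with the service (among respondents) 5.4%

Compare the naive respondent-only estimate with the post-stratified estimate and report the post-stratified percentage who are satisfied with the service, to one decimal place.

16.2%

Unadjusted (pooled respondent) estimate weights by respondent counts:
  (280/760)×10.9 + (120/760)×38 + (360/760)×5.4 = 12.5737%
Post-stratifying to population shares instead:
  0.49×10.9 + 0.25×38 + 0.26×5.4 = 16.245%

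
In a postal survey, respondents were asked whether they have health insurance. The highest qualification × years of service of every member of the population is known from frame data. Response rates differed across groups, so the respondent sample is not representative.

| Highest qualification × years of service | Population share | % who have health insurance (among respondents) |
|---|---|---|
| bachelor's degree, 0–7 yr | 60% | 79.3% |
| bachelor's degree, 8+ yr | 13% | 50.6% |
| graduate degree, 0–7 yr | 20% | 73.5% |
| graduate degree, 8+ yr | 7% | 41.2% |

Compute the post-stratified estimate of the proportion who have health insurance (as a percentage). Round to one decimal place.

Post-stratification weights by population share, not respondent share:
  bachelor's degree, 0–7 yr: 0.6 × 79.3 = 47.58
  bachelor's degree, 8+ yr: 0.13 × 50.6 = 6.578
  graduate degree, 0–7 yr: 0.2 × 73.5 = 14.7
  graduate degree, 8+ yr: 0.07 × 41.2 = 2.884
Post-stratified estimate = 71.742 → 71.7%.

71.7%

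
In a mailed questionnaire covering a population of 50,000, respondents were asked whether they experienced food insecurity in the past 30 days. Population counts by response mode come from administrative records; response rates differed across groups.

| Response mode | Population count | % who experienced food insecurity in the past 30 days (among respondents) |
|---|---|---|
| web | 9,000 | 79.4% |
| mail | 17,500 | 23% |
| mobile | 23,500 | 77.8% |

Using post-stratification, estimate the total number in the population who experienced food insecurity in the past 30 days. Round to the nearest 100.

29,500

Estimated count per cell = population count × respondent percentage:
  web: 9,000 × 79.4% = 7146
  mail: 17,500 × 23% = 4025
  mobile: 23,500 × 77.8% = 18,283
Estimated total = 29,454 → 29,500.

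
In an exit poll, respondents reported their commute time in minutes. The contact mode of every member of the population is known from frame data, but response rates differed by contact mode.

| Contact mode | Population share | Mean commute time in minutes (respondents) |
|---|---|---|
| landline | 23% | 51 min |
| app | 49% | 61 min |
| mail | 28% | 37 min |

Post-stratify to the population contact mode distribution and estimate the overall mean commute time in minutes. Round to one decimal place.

52.0

Each cell contributes population-share × respondent value:
  landline: 0.23 × 51 = 11.73
  app: 0.49 × 61 = 29.89
  mail: 0.28 × 37 = 10.36
Post-stratified estimate = 51.98 → 52.0.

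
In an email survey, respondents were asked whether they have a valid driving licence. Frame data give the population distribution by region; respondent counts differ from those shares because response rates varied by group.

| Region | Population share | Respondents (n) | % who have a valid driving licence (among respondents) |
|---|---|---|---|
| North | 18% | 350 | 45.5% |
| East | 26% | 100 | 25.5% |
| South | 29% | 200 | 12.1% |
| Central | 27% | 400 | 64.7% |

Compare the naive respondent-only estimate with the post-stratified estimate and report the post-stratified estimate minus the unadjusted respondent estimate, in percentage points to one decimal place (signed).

-8.7 percentage points

Unadjusted (pooled respondent) estimate weights by respondent counts:
  (350/1050)×45.5 + (100/1050)×25.5 + (200/1050)×12.1 + (400/1050)×64.7 = 44.5476%
Reweighting by population region shares:
  0.18×45.5 + 0.26×25.5 + 0.29×12.1 + 0.27×64.7 = 35.798%
Difference = 35.798 − 44.5476 = -8.7496 pp.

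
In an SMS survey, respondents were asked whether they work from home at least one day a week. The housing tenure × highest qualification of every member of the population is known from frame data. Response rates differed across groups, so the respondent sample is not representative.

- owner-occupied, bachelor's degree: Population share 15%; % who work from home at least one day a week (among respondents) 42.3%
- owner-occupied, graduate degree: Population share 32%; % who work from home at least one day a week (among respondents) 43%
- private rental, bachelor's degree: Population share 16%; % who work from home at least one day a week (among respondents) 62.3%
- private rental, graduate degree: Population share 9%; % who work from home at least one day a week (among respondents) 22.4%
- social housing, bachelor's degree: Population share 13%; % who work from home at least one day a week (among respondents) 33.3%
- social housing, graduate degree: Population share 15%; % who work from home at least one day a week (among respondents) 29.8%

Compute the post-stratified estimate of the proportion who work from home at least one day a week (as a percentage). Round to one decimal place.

Reweight to the known housing tenure × highest qualification distribution:
  owner-occupied, bachelor's degree: 0.15 × 42.3 = 6.345
  owner-occupied, graduate degree: 0.32 × 43 = 13.76
  private rental, bachelor's degree: 0.16 × 62.3 = 9.968
  private rental, graduate degree: 0.09 × 22.4 = 2.016
  social housing, bachelor's degree: 0.13 × 33.3 = 4.329
  social housing, graduate degree: 0.15 × 29.8 = 4.47
Post-stratified estimate = 40.888 → 40.9%.

40.9%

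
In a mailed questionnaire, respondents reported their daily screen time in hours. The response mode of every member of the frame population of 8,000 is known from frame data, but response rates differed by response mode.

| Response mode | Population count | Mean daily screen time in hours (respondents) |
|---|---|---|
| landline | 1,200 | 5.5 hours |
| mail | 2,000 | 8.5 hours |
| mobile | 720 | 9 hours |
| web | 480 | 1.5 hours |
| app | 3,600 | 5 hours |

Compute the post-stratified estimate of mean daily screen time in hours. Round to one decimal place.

Post-stratification weights by population share, not respondent share:
  landline: (1,200/8,000) × 5.5 = 0.825
  mail: (2,000/8,000) × 8.5 = 2.125
  mobile: (720/8,000) × 9 = 0.81
  web: (480/8,000) × 1.5 = 0.09
  app: (3,600/8,000) × 5 = 2.25
Post-stratified estimate = 6.1 → 6.1.

6.1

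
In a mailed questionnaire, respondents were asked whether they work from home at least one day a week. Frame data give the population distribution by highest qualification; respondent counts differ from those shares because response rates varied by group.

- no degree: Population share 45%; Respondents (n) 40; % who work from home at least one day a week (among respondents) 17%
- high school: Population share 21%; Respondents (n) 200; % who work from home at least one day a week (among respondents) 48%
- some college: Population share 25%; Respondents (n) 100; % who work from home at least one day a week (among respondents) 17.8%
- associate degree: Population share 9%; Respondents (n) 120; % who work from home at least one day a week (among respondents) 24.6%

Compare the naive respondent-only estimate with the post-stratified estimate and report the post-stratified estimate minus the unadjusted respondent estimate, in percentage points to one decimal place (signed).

Unadjusted (pooled respondent) estimate weights by respondent counts:
  (40/460)×17 + (200/460)×48 + (100/460)×17.8 + (120/460)×24.6 = 32.6348%
Post-stratifying to population shares instead:
  0.45×17 + 0.21×48 + 0.25×17.8 + 0.09×24.6 = 24.394%
Difference = 24.394 − 32.6348 = -8.2408 pp.

-8.2 percentage points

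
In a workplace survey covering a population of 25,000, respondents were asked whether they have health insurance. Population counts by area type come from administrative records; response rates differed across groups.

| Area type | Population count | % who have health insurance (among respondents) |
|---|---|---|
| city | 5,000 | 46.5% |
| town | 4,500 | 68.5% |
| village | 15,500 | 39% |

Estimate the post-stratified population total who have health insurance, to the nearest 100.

11,500

Estimated count per cell = population count × respondent percentage:
  city: 5,000 × 46.5% = 2325
  town: 4,500 × 68.5% = 3082.5
  village: 15,500 × 39% = 6045
Estimated total = 11452.5 → 11,500.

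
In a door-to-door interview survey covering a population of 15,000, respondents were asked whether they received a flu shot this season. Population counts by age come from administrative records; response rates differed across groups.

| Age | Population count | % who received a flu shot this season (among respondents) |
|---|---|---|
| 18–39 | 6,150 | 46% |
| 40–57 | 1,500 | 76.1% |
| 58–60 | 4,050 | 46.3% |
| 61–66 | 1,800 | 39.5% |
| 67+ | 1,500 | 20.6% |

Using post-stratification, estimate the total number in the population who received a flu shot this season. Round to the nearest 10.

Estimated count per cell = population count × respondent percentage:
  18–39: 6,150 × 46% = 2829
  40–57: 1,500 × 76.1% = 1141.5
  58–60: 4,050 × 46.3% = 1875.15
  61–66: 1,800 × 39.5% = 711
  67+: 1,500 × 20.6% = 309
Estimated total = 6865.65 → 6,870.

6,870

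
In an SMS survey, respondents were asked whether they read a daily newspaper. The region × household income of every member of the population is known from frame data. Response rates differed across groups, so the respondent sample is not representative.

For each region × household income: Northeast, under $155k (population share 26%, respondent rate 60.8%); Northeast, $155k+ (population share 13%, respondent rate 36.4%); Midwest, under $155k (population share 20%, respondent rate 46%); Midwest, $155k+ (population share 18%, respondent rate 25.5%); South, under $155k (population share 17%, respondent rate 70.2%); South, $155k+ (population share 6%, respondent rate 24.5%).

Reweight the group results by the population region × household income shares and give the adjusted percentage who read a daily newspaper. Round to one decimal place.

47.7%

Each cell contributes population-share × respondent value:
  Northeast, under $155k: 0.26 × 60.8 = 15.808
  Northeast, $155k+: 0.13 × 36.4 = 4.732
  Midwest, under $155k: 0.2 × 46 = 9.2
  Midwest, $155k+: 0.18 × 25.5 = 4.59
  South, under $155k: 0.17 × 70.2 = 11.934
  South, $155k+: 0.06 × 24.5 = 1.47
Post-stratified estimate = 47.734 → 47.7%.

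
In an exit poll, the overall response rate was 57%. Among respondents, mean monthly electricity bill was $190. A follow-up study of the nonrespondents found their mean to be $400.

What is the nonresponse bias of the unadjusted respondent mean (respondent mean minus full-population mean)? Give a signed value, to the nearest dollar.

Nonresponse fraction = 1 − 0.57 = 0.43.
Bias = (nonresponse fraction) × (respondent mean − nonrespondent mean)
     = 0.43 × (190 − 400) = 0.43 × -210 = -90.3.

-$90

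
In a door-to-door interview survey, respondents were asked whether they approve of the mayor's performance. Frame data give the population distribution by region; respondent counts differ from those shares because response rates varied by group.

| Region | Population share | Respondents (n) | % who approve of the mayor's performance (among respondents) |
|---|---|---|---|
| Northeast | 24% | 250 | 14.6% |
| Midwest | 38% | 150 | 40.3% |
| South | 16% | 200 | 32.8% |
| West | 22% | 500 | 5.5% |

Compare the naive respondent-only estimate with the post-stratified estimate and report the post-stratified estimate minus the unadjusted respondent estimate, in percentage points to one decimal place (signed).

+8.0 percentage points

Without adjustment, the pooled respondent share is:
  (250/1100)×14.6 + (150/1100)×40.3 + (200/1100)×32.8 + (500/1100)×5.5 = 17.2773%
Post-stratifying to population shares instead:
  0.24×14.6 + 0.38×40.3 + 0.16×32.8 + 0.22×5.5 = 25.276%
Difference = 25.276 − 17.2773 = 7.9987 pp.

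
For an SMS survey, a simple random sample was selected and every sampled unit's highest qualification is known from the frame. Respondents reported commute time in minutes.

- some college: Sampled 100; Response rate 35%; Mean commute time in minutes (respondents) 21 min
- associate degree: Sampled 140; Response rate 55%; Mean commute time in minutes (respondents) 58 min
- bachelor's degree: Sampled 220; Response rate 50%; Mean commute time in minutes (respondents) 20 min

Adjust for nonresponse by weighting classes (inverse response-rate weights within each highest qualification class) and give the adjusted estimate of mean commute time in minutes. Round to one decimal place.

31.8

Weighting each respondent by the inverse class response rate inflates each class back to its sampled size, so the class weight is n_sampled:
  some college: 100 × 21 = 2100
  associate degree: 140 × 58 = 8120
  bachelor's degree: 220 × 20 = 4400
Adjusted estimate = 14,620 / 460 = 31.7826 → 31.8.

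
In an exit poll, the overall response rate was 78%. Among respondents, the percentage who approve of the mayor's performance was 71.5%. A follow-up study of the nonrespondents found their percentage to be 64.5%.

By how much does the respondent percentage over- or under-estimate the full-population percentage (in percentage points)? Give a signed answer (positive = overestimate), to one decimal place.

Nonresponse fraction = 1 − 0.78 = 0.22.
Bias = (nonresponse fraction) × (respondent percentage − nonrespondent percentage)
     = 0.22 × (71.5 − 64.5) = 0.22 × 7 = 1.54.

+1.5 percentage points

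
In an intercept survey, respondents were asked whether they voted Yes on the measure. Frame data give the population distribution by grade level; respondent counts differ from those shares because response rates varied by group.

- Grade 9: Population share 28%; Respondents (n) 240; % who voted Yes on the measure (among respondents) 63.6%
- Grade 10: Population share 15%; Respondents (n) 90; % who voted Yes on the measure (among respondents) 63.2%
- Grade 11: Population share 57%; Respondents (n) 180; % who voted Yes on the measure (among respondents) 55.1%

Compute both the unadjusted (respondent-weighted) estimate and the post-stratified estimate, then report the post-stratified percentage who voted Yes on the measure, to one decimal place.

Without adjustment, the pooled respondent share is:
  (240/510)×63.6 + (90/510)×63.2 + (180/510)×55.1 = 60.5294%
Post-stratifying to population shares instead:
  0.28×63.6 + 0.15×63.2 + 0.57×55.1 = 58.695%

58.7%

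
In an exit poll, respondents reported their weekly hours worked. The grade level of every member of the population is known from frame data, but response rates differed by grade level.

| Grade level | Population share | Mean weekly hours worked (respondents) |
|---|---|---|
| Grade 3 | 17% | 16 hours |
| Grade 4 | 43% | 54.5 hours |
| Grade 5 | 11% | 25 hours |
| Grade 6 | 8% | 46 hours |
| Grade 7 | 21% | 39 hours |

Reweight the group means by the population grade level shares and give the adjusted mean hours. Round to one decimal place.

40.8

Weight each group's respondent value by its population share:
  Grade 3: 0.17 × 16 = 2.72
  Grade 4: 0.43 × 54.5 = 23.435
  Grade 5: 0.11 × 25 = 2.75
  Grade 6: 0.08 × 46 = 3.68
  Grade 7: 0.21 × 39 = 8.19
Post-stratified estimate = 40.775 → 40.8.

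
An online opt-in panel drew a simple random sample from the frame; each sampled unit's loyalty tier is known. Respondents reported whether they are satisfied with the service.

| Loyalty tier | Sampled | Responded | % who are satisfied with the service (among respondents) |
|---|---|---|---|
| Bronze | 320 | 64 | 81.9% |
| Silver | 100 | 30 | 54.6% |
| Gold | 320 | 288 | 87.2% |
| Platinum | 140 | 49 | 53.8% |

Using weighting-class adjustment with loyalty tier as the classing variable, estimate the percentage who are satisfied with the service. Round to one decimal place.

Response rates by class: Bronze 64/320 = 20%, Silver 30/100 = 30%, Gold 288/320 = 90%, Platinum 49/140 = 35%.
With weight = n_sampled/n_responded per class, the weighted class total is n_sampled:
  Bronze: 320 × 81.9 = 26,208
  Silver: 100 × 54.6 = 5460
  Gold: 320 × 87.2 = 27,904
  Platinum: 140 × 53.8 = 7532
Adjusted estimate = 67,104 / 880 = 76.2545 → 76.3%.

76.3%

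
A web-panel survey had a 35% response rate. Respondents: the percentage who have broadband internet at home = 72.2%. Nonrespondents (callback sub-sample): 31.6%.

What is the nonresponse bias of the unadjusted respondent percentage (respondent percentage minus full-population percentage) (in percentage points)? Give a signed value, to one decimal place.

+26.4 percentage points

Nonresponse fraction = 1 − 0.35 = 0.65.
Bias = (nonresponse fraction) × (respondent percentage − nonrespondent percentage)
     = 0.65 × (72.2 − 31.6) = 0.65 × 40.6 = 26.39.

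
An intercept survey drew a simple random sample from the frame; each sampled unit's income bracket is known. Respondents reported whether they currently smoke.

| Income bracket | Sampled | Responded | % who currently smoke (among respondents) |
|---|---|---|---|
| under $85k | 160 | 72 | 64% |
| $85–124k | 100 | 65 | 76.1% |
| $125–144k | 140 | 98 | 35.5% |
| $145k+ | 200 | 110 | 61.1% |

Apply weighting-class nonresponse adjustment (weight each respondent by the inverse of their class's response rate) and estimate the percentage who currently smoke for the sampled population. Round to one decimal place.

Class response rates: under $85k 72/160 = 45%, $85–124k 65/100 = 65%, $125–144k 98/140 = 70%, $145k+ 110/200 = 55%.
With weight = n_sampled/n_responded per class, the weighted class total is n_sampled:
  under $85k: 160 × 64 = 10,240
  $85–124k: 100 × 76.1 = 7610
  $125–144k: 140 × 35.5 = 4970
  $145k+: 200 × 61.1 = 12,220
Adjusted estimate = 35,040 / 600 = 58.4 → 58.4%.

58.4%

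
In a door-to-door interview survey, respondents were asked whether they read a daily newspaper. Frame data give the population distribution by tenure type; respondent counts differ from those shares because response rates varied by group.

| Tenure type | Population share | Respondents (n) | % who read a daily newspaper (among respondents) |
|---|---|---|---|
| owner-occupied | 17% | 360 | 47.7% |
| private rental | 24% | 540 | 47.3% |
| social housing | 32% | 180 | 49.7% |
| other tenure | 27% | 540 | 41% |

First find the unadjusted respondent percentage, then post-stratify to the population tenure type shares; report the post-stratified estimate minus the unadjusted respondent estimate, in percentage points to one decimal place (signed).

+0.9 percentage points

Naive respondent-only estimate (weights = respondent counts):
  (360/1620)×47.7 + (540/1620)×47.3 + (180/1620)×49.7 + (540/1620)×41 = 45.5556%
Post-stratifying to population shares instead:
  0.17×47.7 + 0.24×47.3 + 0.32×49.7 + 0.27×41 = 46.435%
Difference = 46.435 − 45.5556 = 0.8794 pp.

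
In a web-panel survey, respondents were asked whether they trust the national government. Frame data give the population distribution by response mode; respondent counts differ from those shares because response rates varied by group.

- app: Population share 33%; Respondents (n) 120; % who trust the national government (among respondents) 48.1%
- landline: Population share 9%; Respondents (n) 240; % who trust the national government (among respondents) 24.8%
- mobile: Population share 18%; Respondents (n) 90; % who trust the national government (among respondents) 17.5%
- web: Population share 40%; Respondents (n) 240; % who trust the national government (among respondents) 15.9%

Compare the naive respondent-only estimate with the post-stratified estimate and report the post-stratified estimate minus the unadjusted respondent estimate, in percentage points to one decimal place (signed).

Naive respondent-only estimate (weights = respondent counts):
  (120/690)×48.1 + (240/690)×24.8 + (90/690)×17.5 + (240/690)×15.9 = 24.8043%
Reweighting by population response mode shares:
  0.33×48.1 + 0.09×24.8 + 0.18×17.5 + 0.4×15.9 = 27.615%
Difference = 27.615 − 24.8043 = 2.8107 pp.

+2.8 percentage points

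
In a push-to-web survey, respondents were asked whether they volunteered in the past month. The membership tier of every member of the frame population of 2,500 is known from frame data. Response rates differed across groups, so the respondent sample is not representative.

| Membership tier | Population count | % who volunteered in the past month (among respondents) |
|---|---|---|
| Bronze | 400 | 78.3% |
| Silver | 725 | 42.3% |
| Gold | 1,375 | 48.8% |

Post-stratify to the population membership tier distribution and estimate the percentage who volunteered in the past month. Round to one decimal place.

51.6%

Each cell contributes population-share × respondent value:
  Bronze: (400/2,500) × 78.3 = 12.528
  Silver: (725/2,500) × 42.3 = 12.267
  Gold: (1,375/2,500) × 48.8 = 26.84
Post-stratified estimate = 51.635 → 51.6%.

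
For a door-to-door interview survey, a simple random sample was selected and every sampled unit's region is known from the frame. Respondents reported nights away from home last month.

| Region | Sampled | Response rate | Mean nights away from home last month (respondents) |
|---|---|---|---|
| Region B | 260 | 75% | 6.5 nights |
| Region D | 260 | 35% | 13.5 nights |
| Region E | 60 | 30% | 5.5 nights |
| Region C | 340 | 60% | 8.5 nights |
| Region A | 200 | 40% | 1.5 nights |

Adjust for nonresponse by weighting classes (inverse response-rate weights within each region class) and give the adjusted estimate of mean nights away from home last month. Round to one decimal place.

With weight = n_sampled/n_responded per class, the weighted class total is n_sampled:
  Region B: 260 × 6.5 = 1690
  Region D: 260 × 13.5 = 3510
  Region E: 60 × 5.5 = 330
  Region C: 340 × 8.5 = 2890
  Region A: 200 × 1.5 = 300
Adjusted estimate = 8720 / 1,120 = 7.78571 → 7.8.

7.8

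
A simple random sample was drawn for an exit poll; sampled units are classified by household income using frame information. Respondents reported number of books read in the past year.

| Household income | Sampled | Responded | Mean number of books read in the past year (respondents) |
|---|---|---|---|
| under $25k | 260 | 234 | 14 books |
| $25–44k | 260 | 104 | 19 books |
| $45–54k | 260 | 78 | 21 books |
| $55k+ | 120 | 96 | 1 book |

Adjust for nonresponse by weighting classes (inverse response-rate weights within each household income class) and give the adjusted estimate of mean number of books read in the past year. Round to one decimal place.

Response rates by class: under $25k 234/260 = 90%, $25–44k 104/260 = 40%, $45–54k 78/260 = 30%, $55k+ 96/120 = 80%.
Each respondent's weight = sampled/responded in their class; summing within a class gives n_sampled, so:
  under $25k: 260 × 14 = 3640
  $25–44k: 260 × 19 = 4940
  $45–54k: 260 × 21 = 5460
  $55k+: 120 × 1 = 120
Adjusted estimate = 14,160 / 900 = 15.7333 → 15.7.

15.7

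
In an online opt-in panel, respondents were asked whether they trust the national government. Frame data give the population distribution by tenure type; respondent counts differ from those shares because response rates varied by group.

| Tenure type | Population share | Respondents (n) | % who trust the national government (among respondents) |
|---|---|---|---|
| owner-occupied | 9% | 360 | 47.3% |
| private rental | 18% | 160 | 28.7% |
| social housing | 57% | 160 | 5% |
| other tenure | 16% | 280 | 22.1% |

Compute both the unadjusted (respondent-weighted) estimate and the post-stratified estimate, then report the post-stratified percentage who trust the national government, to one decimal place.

15.8%

Unadjusted (pooled respondent) estimate weights by respondent counts:
  (360/960)×47.3 + (160/960)×28.7 + (160/960)×5 + (280/960)×22.1 = 29.8%
Reweighting by population tenure type shares:
  0.09×47.3 + 0.18×28.7 + 0.57×5 + 0.16×22.1 = 15.809%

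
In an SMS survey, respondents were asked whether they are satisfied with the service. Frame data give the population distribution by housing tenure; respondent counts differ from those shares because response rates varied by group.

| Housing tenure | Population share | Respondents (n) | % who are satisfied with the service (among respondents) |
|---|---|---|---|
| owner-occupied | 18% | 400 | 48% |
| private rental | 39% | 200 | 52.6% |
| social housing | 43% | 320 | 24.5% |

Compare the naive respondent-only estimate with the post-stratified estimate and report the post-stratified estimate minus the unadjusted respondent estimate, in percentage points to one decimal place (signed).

Without adjustment, the pooled respondent share is:
  (400/920)×48 + (200/920)×52.6 + (320/920)×24.5 = 40.8261%
Reweighting by population housing tenure shares:
  0.18×48 + 0.39×52.6 + 0.43×24.5 = 39.689%
Difference = 39.689 − 40.8261 = -1.1371 pp.

-1.1 percentage points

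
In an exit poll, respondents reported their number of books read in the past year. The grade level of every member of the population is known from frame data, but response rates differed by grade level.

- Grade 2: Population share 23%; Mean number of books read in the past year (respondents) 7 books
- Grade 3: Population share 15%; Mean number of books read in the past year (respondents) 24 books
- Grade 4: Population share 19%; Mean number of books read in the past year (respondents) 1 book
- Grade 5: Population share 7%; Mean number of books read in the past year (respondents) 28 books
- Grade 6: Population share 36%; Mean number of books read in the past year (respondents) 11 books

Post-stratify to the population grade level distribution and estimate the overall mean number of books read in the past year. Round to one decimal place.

11.3

Post-stratification weights by population share, not respondent share:
  Grade 2: 0.23 × 7 = 1.61
  Grade 3: 0.15 × 24 = 3.6
  Grade 4: 0.19 × 1 = 0.19
  Grade 5: 0.07 × 28 = 1.96
  Grade 6: 0.36 × 11 = 3.96
Post-stratified estimate = 11.32 → 11.3.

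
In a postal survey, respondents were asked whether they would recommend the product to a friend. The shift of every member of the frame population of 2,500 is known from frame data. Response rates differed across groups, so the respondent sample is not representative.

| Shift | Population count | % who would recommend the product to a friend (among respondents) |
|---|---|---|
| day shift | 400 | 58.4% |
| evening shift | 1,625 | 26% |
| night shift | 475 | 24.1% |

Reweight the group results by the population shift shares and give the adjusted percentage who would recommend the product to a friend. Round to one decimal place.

Reweight to the known shift distribution:
  day shift: (400/2,500) × 58.4 = 9.344
  evening shift: (1,625/2,500) × 26 = 16.9
  night shift: (475/2,500) × 24.1 = 4.579
Post-stratified estimate = 30.823 → 30.8%.

30.8%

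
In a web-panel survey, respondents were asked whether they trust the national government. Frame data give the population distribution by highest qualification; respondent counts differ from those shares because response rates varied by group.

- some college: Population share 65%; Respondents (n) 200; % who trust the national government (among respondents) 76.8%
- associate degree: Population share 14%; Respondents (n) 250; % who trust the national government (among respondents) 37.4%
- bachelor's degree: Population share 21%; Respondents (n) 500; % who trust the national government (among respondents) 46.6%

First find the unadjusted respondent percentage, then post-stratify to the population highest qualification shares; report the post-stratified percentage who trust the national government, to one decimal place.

64.9%

Naive respondent-only estimate (weights = respondent counts):
  (200/950)×76.8 + (250/950)×37.4 + (500/950)×46.6 = 50.5368%
Reweighting by population highest qualification shares:
  0.65×76.8 + 0.14×37.4 + 0.21×46.6 = 64.942%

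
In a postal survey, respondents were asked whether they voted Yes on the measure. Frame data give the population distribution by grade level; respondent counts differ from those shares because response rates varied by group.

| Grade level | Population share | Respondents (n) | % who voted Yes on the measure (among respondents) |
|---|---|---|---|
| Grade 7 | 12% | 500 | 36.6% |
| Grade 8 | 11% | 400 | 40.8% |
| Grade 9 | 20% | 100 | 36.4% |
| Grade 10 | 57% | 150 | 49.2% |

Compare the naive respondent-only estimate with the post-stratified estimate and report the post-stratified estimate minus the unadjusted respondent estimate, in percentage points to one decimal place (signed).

+4.5 percentage points

Without adjustment, the pooled respondent share is:
  (500/1150)×36.6 + (400/1150)×40.8 + (100/1150)×36.4 + (150/1150)×49.2 = 39.687%
Post-stratified estimate weights by population shares:
  0.12×36.6 + 0.11×40.8 + 0.2×36.4 + 0.57×49.2 = 44.204%
Difference = 44.204 − 39.687 = 4.517 pp.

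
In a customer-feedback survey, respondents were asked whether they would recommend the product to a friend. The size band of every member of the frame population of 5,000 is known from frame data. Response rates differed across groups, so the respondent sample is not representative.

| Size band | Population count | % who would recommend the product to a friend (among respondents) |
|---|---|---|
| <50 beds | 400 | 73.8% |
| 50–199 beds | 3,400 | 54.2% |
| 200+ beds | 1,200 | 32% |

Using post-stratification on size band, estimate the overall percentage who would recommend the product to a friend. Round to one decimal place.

Each cell contributes population-share × respondent value:
  <50 beds: (400/5,000) × 73.8 = 5.904
  50–199 beds: (3,400/5,000) × 54.2 = 36.856
  200+ beds: (1,200/5,000) × 32 = 7.68
Post-stratified estimate = 50.44 → 50.4%.

50.4%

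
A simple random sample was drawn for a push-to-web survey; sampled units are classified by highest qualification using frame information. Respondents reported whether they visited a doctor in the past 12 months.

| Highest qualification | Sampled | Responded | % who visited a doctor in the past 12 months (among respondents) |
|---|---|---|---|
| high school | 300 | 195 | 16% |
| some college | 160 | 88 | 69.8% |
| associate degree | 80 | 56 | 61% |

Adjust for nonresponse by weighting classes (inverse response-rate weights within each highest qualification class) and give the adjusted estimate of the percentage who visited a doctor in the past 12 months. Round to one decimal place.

Class response rates: high school 195/300 = 65%, some college 88/160 = 55%, associate degree 56/80 = 70%.
Inverse-response-rate weighting restores each class to its sampled count, so class totals weight by n_sampled:
  high school: 300 × 16 = 4800
  some college: 160 × 69.8 = 11,168
  associate degree: 80 × 61 = 4880
Adjusted estimate = 20,848 / 540 = 38.6074 → 38.6%.

38.6%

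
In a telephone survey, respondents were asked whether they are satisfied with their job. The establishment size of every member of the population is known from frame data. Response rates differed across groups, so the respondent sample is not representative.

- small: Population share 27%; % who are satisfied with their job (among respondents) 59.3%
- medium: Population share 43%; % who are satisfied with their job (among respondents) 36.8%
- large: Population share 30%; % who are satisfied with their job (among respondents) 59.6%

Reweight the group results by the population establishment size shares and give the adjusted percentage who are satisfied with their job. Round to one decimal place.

49.7%

Each cell contributes population-share × respondent value:
  small: 0.27 × 59.3 = 16.011
  medium: 0.43 × 36.8 = 15.824
  large: 0.3 × 59.6 = 17.88
Post-stratified estimate = 49.715 → 49.7%.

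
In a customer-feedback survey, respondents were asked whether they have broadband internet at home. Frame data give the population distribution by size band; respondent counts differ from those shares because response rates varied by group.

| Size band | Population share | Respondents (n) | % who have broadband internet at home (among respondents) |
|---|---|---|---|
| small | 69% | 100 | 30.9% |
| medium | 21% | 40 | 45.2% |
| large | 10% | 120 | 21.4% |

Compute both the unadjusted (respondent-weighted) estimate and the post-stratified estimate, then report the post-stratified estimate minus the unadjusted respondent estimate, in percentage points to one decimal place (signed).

Unadjusted (pooled respondent) estimate weights by respondent counts:
  (100/260)×30.9 + (40/260)×45.2 + (120/260)×21.4 = 28.7154%
Post-stratified estimate weights by population shares:
  0.69×30.9 + 0.21×45.2 + 0.1×21.4 = 32.953%
Difference = 32.953 − 28.7154 = 4.2376 pp.

+4.2 percentage points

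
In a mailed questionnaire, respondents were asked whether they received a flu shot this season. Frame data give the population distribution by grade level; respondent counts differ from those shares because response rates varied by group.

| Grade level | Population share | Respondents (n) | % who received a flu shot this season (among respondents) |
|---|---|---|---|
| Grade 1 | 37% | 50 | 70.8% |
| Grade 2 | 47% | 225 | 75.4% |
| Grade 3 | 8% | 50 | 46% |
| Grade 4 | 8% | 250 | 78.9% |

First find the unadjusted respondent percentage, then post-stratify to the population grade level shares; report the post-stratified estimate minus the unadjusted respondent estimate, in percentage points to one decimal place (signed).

-2.3 percentage points

Without adjustment, the pooled respondent share is:
  (50/575)×70.8 + (225/575)×75.4 + (50/575)×46 + (250/575)×78.9 = 73.9652%
Post-stratifying to population shares instead:
  0.37×70.8 + 0.47×75.4 + 0.08×46 + 0.08×78.9 = 71.626%
Difference = 71.626 − 73.9652 = -2.3392 pp.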